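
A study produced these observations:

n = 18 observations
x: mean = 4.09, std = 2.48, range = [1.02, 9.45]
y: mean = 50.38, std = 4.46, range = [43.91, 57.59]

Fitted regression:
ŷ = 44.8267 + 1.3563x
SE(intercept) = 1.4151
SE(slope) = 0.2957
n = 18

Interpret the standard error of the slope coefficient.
SE(β̂₁) = 0.2957 is the estimated standard deviation of the slope estimate across repeated samples; relative to β̂₁ = 1.3563 that is 21.8%, a moderately precise estimate.

SE(β̂₁) = s / √Sxx, where s is the residual standard deviation and Sxx = Σ(x − x̄)². It is the yardstick for how far β̂₁ = 1.3563 could plausibly be from the true slope.

Relative precision:
- SE / |β̂₁| = 0.2957 / 1.3563 = 21.8%
- Rule of thumb (under 20%: precise; 20% to under 50%: moderately precise; 50% or more: imprecise) → moderately precise

Link to interval estimation: a confidence interval for β₁ is β̂₁ ± t* × 0.2957, so SE sets the half-width per unit of t*.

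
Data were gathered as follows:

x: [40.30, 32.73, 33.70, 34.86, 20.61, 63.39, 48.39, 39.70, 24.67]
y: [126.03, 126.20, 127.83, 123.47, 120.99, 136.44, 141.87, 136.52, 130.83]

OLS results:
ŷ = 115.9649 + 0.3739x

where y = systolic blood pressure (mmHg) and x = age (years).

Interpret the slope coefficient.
An increase of one year in age is associated with a 0.3739 mmHg increase in predicted blood pressure.

The slope coefficient β₁ = 0.3739 represents the marginal effect of age on blood pressure.

Interpretation:
- Age up by 1 year → predicted blood pressure increases by 0.3739 mmHg
- This is a linear approximation: the same per-unit change is assumed across the whole observed x range
- The slope describes association in these data, not necessarily a causal effect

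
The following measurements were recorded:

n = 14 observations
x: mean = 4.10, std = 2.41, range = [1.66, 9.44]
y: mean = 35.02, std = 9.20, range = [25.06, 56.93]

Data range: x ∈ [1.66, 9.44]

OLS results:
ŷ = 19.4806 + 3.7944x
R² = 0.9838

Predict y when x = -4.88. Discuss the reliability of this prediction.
ŷ = 0.9639, but this is extrapolation (below the data range [1.66, 9.44]) and may be unreliable.

Prediction calculation:
ŷ = 19.4806 + 3.7944 × (-4.88)
ŷ = 0.9639

Reliability:
- Data range: x ∈ [1.66, 9.44]
- Prediction point: x = -4.88 is 6.54 units below the observed range → this is EXTRAPOLATION, not interpolation

Why that matters here:
- The standard error of prediction grows with (x − x̄)², and x = -4.88 is far from x̄ = 4.10
- The linear relationship may not hold outside the observed range
- Real relationships often flatten, saturate, or turn nonlinear at extremes

Report the number if required, but flag clearly that it is an extrapolation.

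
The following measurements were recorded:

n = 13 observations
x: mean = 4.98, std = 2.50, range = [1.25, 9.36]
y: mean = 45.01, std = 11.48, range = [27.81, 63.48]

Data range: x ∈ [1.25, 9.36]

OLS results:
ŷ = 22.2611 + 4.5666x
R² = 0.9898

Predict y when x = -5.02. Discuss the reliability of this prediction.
ŷ = -0.6632, but this is extrapolation (below the data range [1.25, 9.36]) and may be unreliable.

Prediction calculation:
ŷ = 22.2611 + 4.5666 × (-5.02)
ŷ = -0.6632

Reliability:
- Data range: x ∈ [1.25, 9.36]
- Prediction point: x = -5.02 is 6.27 units below the observed range → this is EXTRAPOLATION, not interpolation

Why that matters here:
- There are no observations near this x to validate the fitted line there
- R² describes fit only over the sampled x values; it says nothing about behaviour beyond them

The R² = 0.9898 only validates the fit within [1.25, 9.36]; treat ŷ = -0.6632 with caution.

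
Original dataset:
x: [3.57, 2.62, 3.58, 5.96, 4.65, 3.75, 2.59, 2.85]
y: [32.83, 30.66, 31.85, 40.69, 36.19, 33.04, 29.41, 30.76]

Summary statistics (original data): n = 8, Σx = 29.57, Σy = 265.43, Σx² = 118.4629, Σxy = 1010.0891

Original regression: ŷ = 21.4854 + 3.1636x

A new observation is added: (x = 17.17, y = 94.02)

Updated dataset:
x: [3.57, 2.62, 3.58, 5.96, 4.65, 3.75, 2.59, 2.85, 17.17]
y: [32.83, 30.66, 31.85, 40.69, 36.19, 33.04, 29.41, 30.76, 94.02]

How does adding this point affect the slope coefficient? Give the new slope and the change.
New slope β₁ = 4.4429 versus 3.1636 before: a change of +1.2793 (+40.4%).

The new point has HIGH LEVERAGE: x = 17.17 is far from the original mean x̄ = 29.57/8 ≈ 3.70 (original range [2.59, 5.96]).

Step 1: Update the sums with the new point (n goes from 8 to 9)
Σx  = 29.57 + 17.17 = 46.74
Σy  = 265.43 + 94.02 = 359.45
Σx² = 118.4629 + 17.17² = 118.4629 + 294.8089 = 413.2718
Σxy = 1010.0891 + 17.17×94.02 = 1010.0891 + 1614.3234 = 2624.4125

Step 2: Recompute the slope with b₁ = (nΣxy − ΣxΣy) / (nΣx² − (Σx)²)
Numerator   = 9×2624.4125 − 46.74×359.45 = 23619.7125 − 16800.6930 = 6819.0195
Denominator = 9×413.2718 − 46.74² = 3719.4462 − 2184.6276 = 1534.8186
b₁(new) = 6819.0195 / 1534.8186 = 4.4429

(Same formula on the original sums: (8×1010.0891 − 29.57×265.43) / (8×118.4629 − 29.57²) = 231.9477 / 73.3183 = 3.1636, matching the given fit.)

Step 3: Change in slope
Δβ₁ = 4.4429 − 3.1636 = +1.2793
Relative change = +1.2793 / 3.1636 × 100% = +40.4%
→ the slope increases when the point is added.

A high-leverage point only changes the slope if it is off the original line; here y = 94.02 is above the original trend, so the slope increases.
In practice: check such a point for data-entry or measurement error.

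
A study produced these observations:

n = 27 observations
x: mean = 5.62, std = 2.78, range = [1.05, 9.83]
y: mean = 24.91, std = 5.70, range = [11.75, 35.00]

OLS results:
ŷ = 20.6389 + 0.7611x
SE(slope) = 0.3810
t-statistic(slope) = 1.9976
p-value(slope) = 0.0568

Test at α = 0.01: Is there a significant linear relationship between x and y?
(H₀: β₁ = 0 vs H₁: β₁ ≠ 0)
Fail to reject H₀: p-value = 0.0568 ≥ α = 0.01. The linear relationship is not significant at the 1% level.

Hypothesis test for the slope coefficient:

H₀: β₁ = 0 (no linear relationship)
H₁: β₁ ≠ 0 (linear relationship exists)

Test statistic: t = β̂₁ / SE(β̂₁) = 0.7611 / 0.3810 = 1.9976

The p-value (0.0568) is the probability, under H₀, of a t-statistic at least as extreme as |t| = 1.9976 (two-sided, df = n − 2 = 25).

Decision rule: reject H₀ if p-value < α.
p-value = 0.0568 ≥ α = 0.01 → fail to reject H₀.

At α = 0.01 the data do not provide convincing evidence of a nonzero slope.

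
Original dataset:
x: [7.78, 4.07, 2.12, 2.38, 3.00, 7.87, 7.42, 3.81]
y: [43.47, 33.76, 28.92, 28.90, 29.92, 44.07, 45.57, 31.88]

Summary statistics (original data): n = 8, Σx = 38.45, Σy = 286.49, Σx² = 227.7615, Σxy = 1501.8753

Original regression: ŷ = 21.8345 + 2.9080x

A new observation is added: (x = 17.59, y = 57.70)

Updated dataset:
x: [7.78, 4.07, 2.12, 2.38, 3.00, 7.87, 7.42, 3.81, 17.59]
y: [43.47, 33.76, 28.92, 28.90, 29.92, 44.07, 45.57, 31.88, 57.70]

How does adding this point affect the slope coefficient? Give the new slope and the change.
New slope β₁ = 1.9852 versus 2.9080 before: a change of -0.9228 (-31.7%).

x = 17.59 lies well outside the original x-range [2.12, 7.87] (x̄ ≈ 4.81), so this observation has high leverage and can move the slope substantially.

Step 1: Update the sums with the new point (n goes from 8 to 9)
Σx  = 38.45 + 17.59 = 56.04
Σy  = 286.49 + 57.70 = 344.19
Σx² = 227.7615 + 17.59² = 227.7615 + 309.4081 = 537.1696
Σxy = 1501.8753 + 17.59×57.70 = 1501.8753 + 1014.9430 = 2516.8183

Step 2: Recompute the slope with b₁ = (nΣxy − ΣxΣy) / (nΣx² − (Σx)²)
Numerator   = 9×2516.8183 − 56.04×344.19 = 22651.3647 − 19288.4076 = 3362.9571
Denominator = 9×537.1696 − 56.04² = 4834.5264 − 3140.4816 = 1694.0448
b₁(new) = 3362.9571 / 1694.0448 = 1.9852

(Same formula on the original sums: (8×1501.8753 − 38.45×286.49) / (8×227.7615 − 38.45²) = 999.4619 / 343.6895 = 2.9080, matching the given fit.)

Step 3: Change in slope
Δβ₁ = 1.9852 − 2.9080 = -0.9228
Relative change = -0.9228 / 2.9080 × 100% = -31.7%
→ the slope decreases when the point is added.

A high-leverage point only changes the slope if it is off the original line; here y = 57.70 is below the original trend, so the slope decreases.
In practice: examine leverage (hᵢ) and Cook's distance rather than deleting it automatically; refit with and without it and report both if conclusions differ.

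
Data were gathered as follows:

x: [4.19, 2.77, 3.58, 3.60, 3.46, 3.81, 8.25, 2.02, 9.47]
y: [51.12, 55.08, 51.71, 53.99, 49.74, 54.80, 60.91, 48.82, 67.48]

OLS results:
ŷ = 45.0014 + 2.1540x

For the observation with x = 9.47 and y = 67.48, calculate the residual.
Residual = 2.0802

The residual is the difference between the actual value and the predicted value:

Residual = y - ŷ

Step 1: Calculate predicted value
ŷ = 45.0014 + 2.1540 × 9.47
ŷ = 65.3998

Step 2: Calculate residual
Residual = 67.48 - 65.3998
Residual = 2.0802

Interpretation: the model underestimates the actual value by 2.0802 at this point (positive residual → observation lies above the fitted line).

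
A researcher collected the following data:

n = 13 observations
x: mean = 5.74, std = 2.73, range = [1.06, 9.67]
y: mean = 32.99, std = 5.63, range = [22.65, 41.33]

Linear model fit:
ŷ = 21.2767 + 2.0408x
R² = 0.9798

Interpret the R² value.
About 97.98% of the variability in y is accounted for by the regression on x (R² = 0.9798) — a strong linear fit.

R² = 1 − SS_res/SS_tot compares the residual scatter to the total scatter of y about its mean.

Here R² = 0.9798:
- Explained: 97.98% of the variation in y
- Unexplained (residual): 100% − 97.98% = 2.02%
- Rule of thumb (below 0.3 weak; 0.3 to below 0.7 moderate; 0.7 and above strong) → strong

Note: R² says nothing about causation, and a high R² does not by itself mean the linear form is appropriate — check the residuals.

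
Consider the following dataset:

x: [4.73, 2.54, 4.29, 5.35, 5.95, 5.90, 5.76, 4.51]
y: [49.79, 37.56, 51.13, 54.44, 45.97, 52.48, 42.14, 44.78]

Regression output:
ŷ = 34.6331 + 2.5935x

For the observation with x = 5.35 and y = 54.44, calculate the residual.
Residual = 5.9317

The residual is the difference between the actual value and the predicted value:

Residual = y - ŷ

Step 1: Calculate predicted value
ŷ = 34.6331 + 2.5935 × 5.35
ŷ = 48.5083

Step 2: Calculate residual
Residual = 54.44 - 48.5083
Residual = 5.9317

Interpretation: the model underestimates the actual value by 5.9317 at this point (positive residual → observation lies above the fitted line).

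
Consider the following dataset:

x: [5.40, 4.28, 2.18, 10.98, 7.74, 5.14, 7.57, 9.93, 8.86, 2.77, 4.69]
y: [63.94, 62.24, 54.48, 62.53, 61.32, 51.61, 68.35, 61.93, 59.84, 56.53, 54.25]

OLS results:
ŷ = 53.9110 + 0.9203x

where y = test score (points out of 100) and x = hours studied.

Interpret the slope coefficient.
For each additional hour of study time, predicted test score increases by approximately 0.9203 points.

The slope coefficient β₁ = 0.9203 represents the marginal effect of study time on test score.

Interpretation:
- Study time up by 1 hour → predicted test score increases by 0.9203 points
- This is a linear approximation: the same per-unit change is assumed across the whole observed x range

(β₀ = 53.9110 is the fitted value at x = 0 and is not part of the slope interpretation.)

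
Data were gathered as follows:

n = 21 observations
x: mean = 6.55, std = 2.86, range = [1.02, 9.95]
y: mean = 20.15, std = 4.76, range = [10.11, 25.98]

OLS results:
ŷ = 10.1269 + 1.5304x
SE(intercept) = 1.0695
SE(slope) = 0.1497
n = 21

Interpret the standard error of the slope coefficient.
SE(β̂₁) = 0.1497 is the estimated standard deviation of the slope estimate across repeated samples; relative to β̂₁ = 1.5304 that is 9.8%, a precise estimate.

SE(β̂₁) = 0.1497 says: if we drew many samples of n = 21 from the same population and refit each time, the fitted slopes would scatter with a standard deviation of roughly 0.1497 around the true β₁.

Relative precision:
- SE / |β̂₁| = 0.1497 / 1.5304 = 9.8%
- Rule of thumb (under 20%: precise; 20% to under 50%: moderately precise; 50% or more: imprecise) → precise

Rough 95% range (±2 SE): 1.5304 ± 0.2994 → (1.2310, 1.8298).

What drives SE(β̂₁): wider spread of x values → smaller SE.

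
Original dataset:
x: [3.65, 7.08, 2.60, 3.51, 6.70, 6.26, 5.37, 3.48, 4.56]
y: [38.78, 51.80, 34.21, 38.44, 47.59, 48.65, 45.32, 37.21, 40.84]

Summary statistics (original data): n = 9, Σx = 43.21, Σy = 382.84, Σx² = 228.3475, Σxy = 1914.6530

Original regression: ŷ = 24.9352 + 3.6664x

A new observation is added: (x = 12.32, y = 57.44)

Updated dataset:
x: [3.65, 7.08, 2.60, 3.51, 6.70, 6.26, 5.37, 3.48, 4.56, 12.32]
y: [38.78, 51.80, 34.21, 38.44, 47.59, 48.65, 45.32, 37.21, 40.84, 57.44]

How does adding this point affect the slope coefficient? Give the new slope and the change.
The slope changes from 3.6664 to 2.4723 (change of -1.1941, or -32.6%).

The new point has HIGH LEVERAGE: x = 12.32 is far from the original mean x̄ = 43.21/9 ≈ 4.80 (original range [2.60, 7.08]).

Step 1: Update the sums with the new point (n goes from 9 to 10)
Σx  = 43.21 + 12.32 = 55.53
Σy  = 382.84 + 57.44 = 440.28
Σx² = 228.3475 + 12.32² = 228.3475 + 151.7824 = 380.1299
Σxy = 1914.6530 + 12.32×57.44 = 1914.6530 + 707.6608 = 2622.3138

Step 2: Recompute the slope with b₁ = (nΣxy − ΣxΣy) / (nΣx² − (Σx)²)
Numerator   = 10×2622.3138 − 55.53×440.28 = 26223.1380 − 24448.7484 = 1774.3896
Denominator = 10×380.1299 − 55.53² = 3801.2990 − 3083.5809 = 717.7181
b₁(new) = 1774.3896 / 717.7181 = 2.4723

(Same formula on the original sums: (9×1914.6530 − 43.21×382.84) / (9×228.3475 − 43.21²) = 689.3606 / 188.0234 = 3.6664, matching the given fit.)

Step 3: Change in slope
Δβ₁ = 2.4723 − 3.6664 = -1.1941
Relative change = -1.1941 / 3.6664 × 100% = -32.6%
→ the slope decreases when the point is added.

A high-leverage point only changes the slope if it is off the original line; here y = 57.44 is below the original trend, so the slope decreases.
In practice: examine leverage (hᵢ) and Cook's distance rather than deleting it automatically.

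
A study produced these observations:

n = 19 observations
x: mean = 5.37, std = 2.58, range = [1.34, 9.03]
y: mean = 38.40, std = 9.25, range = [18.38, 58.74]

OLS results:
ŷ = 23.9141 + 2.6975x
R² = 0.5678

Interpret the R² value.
About 56.78% of the variability in y is accounted for by the regression on x (R² = 0.5678) — a moderate linear fit.

R² (coefficient of determination) measures the proportion of variance in y explained by the regression model.

Here R² = 0.5678:
- Explained: 56.78% of the variation in y
- Unexplained (residual): 100% − 56.78% = 43.22%
- Rule of thumb (below 0.3 weak; 0.3 to below 0.7 moderate; 0.7 and above strong) → moderate

Note: R² never decreases when predictors are added, so it should not be used alone to compare models of different size.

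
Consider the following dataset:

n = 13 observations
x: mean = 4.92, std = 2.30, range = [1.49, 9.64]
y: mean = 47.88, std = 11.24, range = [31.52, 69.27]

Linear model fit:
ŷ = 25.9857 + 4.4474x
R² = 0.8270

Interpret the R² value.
The model explains 82.70% of the variance in y (R² = 0.8270), leaving 17.30% unexplained; the fit is strong.

The coefficient of determination R² is the fraction of the total variation in y that the fitted line accounts for.

Here R² = 0.8270:
- Explained: 82.70% of the variation in y
- Unexplained (residual): 100% − 82.70% = 17.30%
- Rule of thumb (below 0.3 weak; 0.3 to below 0.7 moderate; 0.7 and above strong) → strong

Equivalently, for simple linear regression R² = r², so |r| = √0.8270 ≈ 0.9094.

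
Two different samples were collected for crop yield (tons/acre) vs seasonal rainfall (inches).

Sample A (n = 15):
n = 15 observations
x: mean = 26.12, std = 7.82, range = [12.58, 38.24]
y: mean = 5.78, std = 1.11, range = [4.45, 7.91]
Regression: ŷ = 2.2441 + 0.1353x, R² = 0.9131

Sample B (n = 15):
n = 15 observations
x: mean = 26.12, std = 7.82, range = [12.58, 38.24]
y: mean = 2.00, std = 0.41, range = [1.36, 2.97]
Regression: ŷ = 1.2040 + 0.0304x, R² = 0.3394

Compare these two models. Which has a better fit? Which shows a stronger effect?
Model A has the better fit (R² = 0.9131 vs 0.3394). Model A shows the stronger effect (|β₁| = 0.1353 vs 0.0304).

Model Comparison:

Which explains more variance? (R²)
- Model A: R² = 0.9131 → 91.31% of variance in crop yield explained
- Model B: R² = 0.3394 → 33.94% of variance in crop yield explained
- 0.9131 > 0.3394 → Model A has the better fit

Effect size (slope magnitude):
- Model A: β₁ = 0.1353 → predicted crop yield rises 0.1353 tons/acre per additional inch of rainfall
- Model B: β₁ = 0.0304 → predicted crop yield rises 0.0304 tons/acre per additional inch of rainfall
- |0.1353| > |0.0304| → Model A shows the stronger marginal effect

Notes:
- A steeper slope doesn't make a better model if the scatter around the line is large.
- The two samples could reflect different populations, time periods, or measurement quality.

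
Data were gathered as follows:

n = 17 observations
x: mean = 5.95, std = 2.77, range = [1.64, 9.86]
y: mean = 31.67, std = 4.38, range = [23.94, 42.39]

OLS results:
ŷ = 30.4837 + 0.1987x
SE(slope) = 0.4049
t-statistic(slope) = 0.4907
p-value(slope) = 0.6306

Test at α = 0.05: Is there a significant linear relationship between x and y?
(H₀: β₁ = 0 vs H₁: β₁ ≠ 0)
p-value = 0.6306 ≥ α = 0.05, so we fail to reject H₀. The relationship is not significant.

Hypothesis test for the slope coefficient:

H₀: β₁ = 0 (no linear relationship)
H₁: β₁ ≠ 0 (linear relationship exists)

Test statistic: t = β̂₁ / SE(β̂₁) = 0.1987 / 0.4049 = 0.4907

p = 0.6306: how often a slope estimate this far from 0 (in SE units) would arise by chance if β₁ were truly 0.

Decision rule: reject H₀ if p-value < α.
p-value = 0.6306 ≥ α = 0.05 → fail to reject H₀.

There is not sufficient evidence at the 5% significance level to conclude that a linear relationship exists between x and y.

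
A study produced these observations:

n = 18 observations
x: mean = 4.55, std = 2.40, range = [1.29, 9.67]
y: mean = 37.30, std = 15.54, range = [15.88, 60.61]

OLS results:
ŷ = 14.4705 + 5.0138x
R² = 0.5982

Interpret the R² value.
The model explains 59.82% of the variance in y (R² = 0.5982), leaving 40.18% unexplained; the fit is moderate.

R² (coefficient of determination) measures the proportion of variance in y explained by the regression model.

Here R² = 0.5982:
- Explained: 59.82% of the variation in y
- Unexplained (residual): 100% − 59.82% = 40.18%
- Rule of thumb (below 0.3 weak; 0.3 to below 0.7 moderate; 0.7 and above strong) → moderate

Note: R² says nothing about causation, and a high R² does not by itself mean the linear form is appropriate — check the residuals.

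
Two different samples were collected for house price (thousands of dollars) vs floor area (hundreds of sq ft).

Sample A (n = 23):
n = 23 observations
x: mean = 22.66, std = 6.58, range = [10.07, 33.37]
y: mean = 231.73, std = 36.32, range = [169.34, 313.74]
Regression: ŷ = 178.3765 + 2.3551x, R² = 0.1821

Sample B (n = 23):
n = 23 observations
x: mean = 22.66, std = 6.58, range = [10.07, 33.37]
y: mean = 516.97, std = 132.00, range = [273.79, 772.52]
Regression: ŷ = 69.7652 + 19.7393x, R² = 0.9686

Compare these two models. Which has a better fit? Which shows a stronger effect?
Model B has the better fit (R² = 0.9686 vs 0.1821). Model B shows the stronger effect (|β₁| = 19.7393 vs 2.3551).

Model Comparison:

Which explains more variance? (R²)
- Model A: R² = 0.1821 → 18.21% of variance in house price explained
- Model B: R² = 0.9686 → 96.86% of variance in house price explained
- 0.9686 > 0.1821 → Model B has the better fit

Strength of effect — compare |β₁|:
- Model A: β₁ = 2.3551 → predicted house price rises 2.3551 thousand dollars per additional hundred sq ft of floor area
- Model B: β₁ = 19.7393 → predicted house price rises 19.7393 thousand dollars per additional hundred sq ft of floor area
- |2.3551| < |19.7393| → Model B shows the stronger marginal effect

Notes:
- The two samples could reflect different populations, time periods, or measurement quality.
- A steeper slope doesn't make a better model if the scatter around the line is large.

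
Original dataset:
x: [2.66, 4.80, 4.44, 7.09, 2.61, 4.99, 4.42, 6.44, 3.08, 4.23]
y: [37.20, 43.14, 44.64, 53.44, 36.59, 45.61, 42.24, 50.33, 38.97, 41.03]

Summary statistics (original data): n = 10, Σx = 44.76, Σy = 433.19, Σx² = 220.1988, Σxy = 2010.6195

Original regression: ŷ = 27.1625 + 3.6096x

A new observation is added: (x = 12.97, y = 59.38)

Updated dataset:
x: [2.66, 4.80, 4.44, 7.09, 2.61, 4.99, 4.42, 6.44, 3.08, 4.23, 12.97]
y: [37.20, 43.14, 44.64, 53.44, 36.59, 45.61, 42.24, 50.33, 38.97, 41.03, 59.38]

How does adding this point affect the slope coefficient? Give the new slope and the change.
Adding the point moves β₁ from 3.6096 to 2.2902, i.e. it decreases by 1.3194 (-36.6%).

x = 12.97 lies well outside the original x-range [2.61, 7.09] (x̄ ≈ 4.48), so this observation has high leverage and can move the slope substantially.

Step 1: Update the sums with the new point (n goes from 10 to 11)
Σx  = 44.76 + 12.97 = 57.73
Σy  = 433.19 + 59.38 = 492.57
Σx² = 220.1988 + 12.97² = 220.1988 + 168.2209 = 388.4197
Σxy = 2010.6195 + 12.97×59.38 = 2010.6195 + 770.1586 = 2780.7781

Step 2: Recompute the slope with b₁ = (nΣxy − ΣxΣy) / (nΣx² − (Σx)²)
Numerator   = 11×2780.7781 − 57.73×492.57 = 30588.5591 − 28436.0661 = 2152.4930
Denominator = 11×388.4197 − 57.73² = 4272.6167 − 3332.7529 = 939.8638
b₁(new) = 2152.4930 / 939.8638 = 2.2902

(Same formula on the original sums: (10×2010.6195 − 44.76×433.19) / (10×220.1988 − 44.76²) = 716.6106 / 198.5304 = 3.6096, matching the given fit.)

Step 3: Change in slope
Δβ₁ = 2.2902 − 3.6096 = -1.3194
Relative change = -1.3194 / 3.6096 × 100% = -36.6%
→ the slope decreases when the point is added.

Because the point sits below the extension of the original line at a high-leverage x, it tilts the fit down.
In practice: refit with and without it and report both if conclusions differ.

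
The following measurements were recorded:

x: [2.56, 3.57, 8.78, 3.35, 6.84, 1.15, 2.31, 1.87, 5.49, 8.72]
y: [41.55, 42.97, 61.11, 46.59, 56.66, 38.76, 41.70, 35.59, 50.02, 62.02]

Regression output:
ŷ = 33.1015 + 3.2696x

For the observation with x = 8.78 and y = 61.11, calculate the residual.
Residual = -0.6986

The residual is the difference between the actual value and the predicted value:

Residual = y - ŷ

Step 1: Calculate predicted value
ŷ = 33.1015 + 3.2696 × 8.78
ŷ = 61.8086

Step 2: Calculate residual
Residual = 61.11 - 61.8086
Residual = -0.6986

Sign check: y < ŷ, so the point is below the line and the fit overestimates here.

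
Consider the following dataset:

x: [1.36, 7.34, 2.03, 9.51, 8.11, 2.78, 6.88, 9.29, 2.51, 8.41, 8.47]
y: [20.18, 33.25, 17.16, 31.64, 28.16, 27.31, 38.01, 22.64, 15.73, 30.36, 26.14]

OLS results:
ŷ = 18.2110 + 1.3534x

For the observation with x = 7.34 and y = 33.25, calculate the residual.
Residual = 5.1050

The residual is the difference between the actual value and the predicted value:

Residual = y - ŷ

Step 1: Calculate predicted value
ŷ = 18.2110 + 1.3534 × 7.34
ŷ = 28.1450

Step 2: Calculate residual
Residual = 33.25 - 28.1450
Residual = 5.1050

Sign check: y > ŷ, so the point is above the line and the fit underestimates here.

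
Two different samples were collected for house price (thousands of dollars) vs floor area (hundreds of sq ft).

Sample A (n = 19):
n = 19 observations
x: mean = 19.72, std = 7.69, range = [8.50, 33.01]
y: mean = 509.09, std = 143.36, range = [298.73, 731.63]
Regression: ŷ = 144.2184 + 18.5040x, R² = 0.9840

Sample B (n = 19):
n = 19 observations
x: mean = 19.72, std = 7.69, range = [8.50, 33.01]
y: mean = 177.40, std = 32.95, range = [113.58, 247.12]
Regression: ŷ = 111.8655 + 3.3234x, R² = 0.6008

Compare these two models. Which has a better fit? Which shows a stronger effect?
Model A has the better fit (R² = 0.9840 vs 0.6008). Model A shows the stronger effect (|β₁| = 18.5040 vs 3.3234).

Model Comparison:

Fit — compare R²:
- Model A: R² = 0.9840 → 98.40% of variance in house price explained
- Model B: R² = 0.6008 → 60.08% of variance in house price explained
- 0.9840 > 0.6008 → Model A has the better fit

Strength of effect — compare |β₁|:
- Model A: β₁ = 18.5040 → predicted house price rises 18.5040 thousand dollars per additional hundred sq ft of floor area
- Model B: β₁ = 3.3234 → predicted house price rises 3.3234 thousand dollars per additional hundred sq ft of floor area
- |18.5040| > |3.3234| → Model A shows the stronger marginal effect

Notes:
- A better fit (higher R²) doesn't necessarily mean a more important relationship.
- A steeper slope doesn't make a better model if the scatter around the line is large.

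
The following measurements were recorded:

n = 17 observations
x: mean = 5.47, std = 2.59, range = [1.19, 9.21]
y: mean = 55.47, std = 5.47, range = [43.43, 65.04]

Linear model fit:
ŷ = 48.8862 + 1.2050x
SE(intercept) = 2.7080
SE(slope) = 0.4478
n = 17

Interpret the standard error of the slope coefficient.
SE(slope) = 0.4478 measures the uncertainty in the estimated slope. The coefficient is estimated with moderate precision (SE/|β̂₁| = 37.2%).

What SE measures:
- The standard error quantifies the sampling variability of the coefficient estimate
- It is the estimated standard deviation of β̂₁ across hypothetical repeated samples of the same size
- Smaller SE → more precise estimate

Relative precision:
- SE / |β̂₁| = 0.4478 / 1.2050 = 37.2%
- Rule of thumb (under 20%: precise; 20% to under 50%: moderately precise; 50% or more: imprecise) → moderately precise

Link to the t-test: t = β̂₁ / SE(β̂₁) = 1.2050 / 0.4478 = 2.6909, the statistic for H₀: β₁ = 0.

What drives SE(β̂₁): larger n (here n = 17) → smaller SE; more residual scatter → larger SE.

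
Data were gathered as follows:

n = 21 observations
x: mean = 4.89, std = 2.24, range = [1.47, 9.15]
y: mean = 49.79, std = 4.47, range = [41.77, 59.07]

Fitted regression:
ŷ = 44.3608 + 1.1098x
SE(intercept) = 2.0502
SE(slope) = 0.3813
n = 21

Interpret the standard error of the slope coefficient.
SE(β̂₁) = 0.3813 is the estimated standard deviation of the slope estimate across repeated samples; relative to β̂₁ = 1.1098 that is 34.4%, a moderately precise estimate.

What SE measures:
- The standard error quantifies the sampling variability of the coefficient estimate
- It is the estimated standard deviation of β̂₁ across hypothetical repeated samples of the same size
- Smaller SE → more precise estimate

Relative precision:
- SE / |β̂₁| = 0.3813 / 1.1098 = 34.4%
- Rule of thumb (under 20%: precise; 20% to under 50%: moderately precise; 50% or more: imprecise) → moderately precise

Link to the t-test: t = β̂₁ / SE(β̂₁) = 1.1098 / 0.3813 = 2.9106, the statistic for H₀: β₁ = 0.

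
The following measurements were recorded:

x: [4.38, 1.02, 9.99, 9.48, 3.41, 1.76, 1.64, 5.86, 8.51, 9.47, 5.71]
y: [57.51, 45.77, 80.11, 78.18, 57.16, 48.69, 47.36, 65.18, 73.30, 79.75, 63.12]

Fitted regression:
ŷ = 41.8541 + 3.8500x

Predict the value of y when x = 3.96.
ŷ = 57.1001

To predict y for x = 3.96, substitute into the regression equation:

ŷ = 41.8541 + 3.8500 × 3.96
ŷ = 41.8541 + 15.2460
ŷ = 57.1001

This is the fitted mean response at that x — an individual observation would come with a wider prediction interval.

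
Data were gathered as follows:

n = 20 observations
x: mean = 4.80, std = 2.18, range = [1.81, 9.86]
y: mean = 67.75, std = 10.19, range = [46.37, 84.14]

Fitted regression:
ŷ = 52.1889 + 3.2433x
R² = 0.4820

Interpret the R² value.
About 48.20% of the variability in y is accounted for by the regression on x (R² = 0.4820) — a moderate linear fit.

R² (coefficient of determination) measures the proportion of variance in y explained by the regression model.

Here R² = 0.4820:
- Explained: 48.20% of the variation in y
- Unexplained (residual): 100% − 48.20% = 51.80%
- Rule of thumb (below 0.3 weak; 0.3 to below 0.7 moderate; 0.7 and above strong) → moderate

Calculation: R² = 1 − (SS_res / SS_tot), where SS_res is the sum of squared residuals and SS_tot the total sum of squares.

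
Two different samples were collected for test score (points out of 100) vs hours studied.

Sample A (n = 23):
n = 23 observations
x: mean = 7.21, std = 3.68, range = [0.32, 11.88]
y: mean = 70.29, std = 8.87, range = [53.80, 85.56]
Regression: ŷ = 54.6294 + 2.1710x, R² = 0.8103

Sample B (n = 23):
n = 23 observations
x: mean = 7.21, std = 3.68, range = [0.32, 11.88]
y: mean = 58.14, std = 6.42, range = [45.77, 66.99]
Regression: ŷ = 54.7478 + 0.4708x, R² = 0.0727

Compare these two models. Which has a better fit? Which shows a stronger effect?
Model A has the better fit (R² = 0.8103 vs 0.0727). Model A shows the stronger effect (|β₁| = 2.1710 vs 0.4708).

Model Comparison:

Goodness of fit (R²):
- Model A: R² = 0.8103 → 81.03% of variance in test score explained
- Model B: R² = 0.0727 → 7.27% of variance in test score explained
- 0.8103 > 0.0727 → Model A has the better fit

Which has the larger per-hour effect? (|β₁|)
- Model A: β₁ = 2.1710 → predicted test score rises 2.1710 points per additional hour of study time
- Model B: β₁ = 0.4708 → predicted test score rises 0.4708 points per additional hour of study time
- |2.1710| > |0.4708| → Model A shows the stronger marginal effect

Notes:
- A better fit (higher R²) doesn't necessarily mean a more important relationship.
- R² measures how tightly points cluster around the line; β₁ measures how steep the line is — they answer different questions.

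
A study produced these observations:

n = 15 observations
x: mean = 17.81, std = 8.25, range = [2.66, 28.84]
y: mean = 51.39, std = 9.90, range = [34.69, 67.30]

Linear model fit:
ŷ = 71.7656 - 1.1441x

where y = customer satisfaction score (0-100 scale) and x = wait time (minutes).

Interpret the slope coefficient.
An increase of one minute in wait time is associated with a 1.1441 points decrease in predicted satisfaction score.

The slope β₁ = -1.1441 gives the rate at which the fitted satisfaction score changes with wait time.

Interpretation:
- Wait time up by 1 minute → predicted satisfaction score decreases by 1.1441 points
- The effect is assumed constant over the observed range of x (linearity)
- The sign (−) gives the direction; the magnitude 1.1441 gives the size of the effect per minute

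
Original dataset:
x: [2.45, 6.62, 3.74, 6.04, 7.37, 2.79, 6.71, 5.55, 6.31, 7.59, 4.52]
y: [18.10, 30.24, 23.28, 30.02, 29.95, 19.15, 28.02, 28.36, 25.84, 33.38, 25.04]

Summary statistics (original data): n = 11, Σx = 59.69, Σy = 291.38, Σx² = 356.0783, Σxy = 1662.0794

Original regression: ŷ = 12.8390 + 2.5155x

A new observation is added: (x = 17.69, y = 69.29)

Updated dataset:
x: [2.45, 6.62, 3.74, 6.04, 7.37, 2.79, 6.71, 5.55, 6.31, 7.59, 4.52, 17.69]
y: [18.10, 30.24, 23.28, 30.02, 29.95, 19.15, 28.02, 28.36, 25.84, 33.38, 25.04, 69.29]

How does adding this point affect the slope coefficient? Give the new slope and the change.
New slope β₁ = 3.3056 versus 2.5155 before: a change of +0.7901 (+31.4%).

The new point has HIGH LEVERAGE: x = 17.69 is far from the original mean x̄ = 59.69/11 ≈ 5.43 (original range [2.45, 7.59]).

Step 1: Update the sums with the new point (n goes from 11 to 12)
Σx  = 59.69 + 17.69 = 77.38
Σy  = 291.38 + 69.29 = 360.67
Σx² = 356.0783 + 17.69² = 356.0783 + 312.9361 = 669.0144
Σxy = 1662.0794 + 17.69×69.29 = 1662.0794 + 1225.7401 = 2887.8195

Step 2: Recompute the slope with b₁ = (nΣxy − ΣxΣy) / (nΣx² − (Σx)²)
Numerator   = 12×2887.8195 − 77.38×360.67 = 34653.8340 − 27908.6446 = 6745.1894
Denominator = 12×669.0144 − 77.38² = 8028.1728 − 5987.6644 = 2040.5084
b₁(new) = 6745.1894 / 2040.5084 = 3.3056

(Same formula on the original sums: (11×1662.0794 − 59.69×291.38) / (11×356.0783 − 59.69²) = 890.4012 / 353.9652 = 2.5155, matching the given fit.)

Step 3: Change in slope
Δβ₁ = 3.3056 − 2.5155 = +0.7901
Relative change = +0.7901 / 2.5155 × 100% = +31.4%
→ the slope increases when the point is added.

A high-leverage point only changes the slope if it is off the original line; here y = 69.29 is above the original trend, so the slope increases.
In practice: investigate whether it comes from the same population as the rest of the sample; examine leverage (hᵢ) and Cook's distance rather than deleting it automatically.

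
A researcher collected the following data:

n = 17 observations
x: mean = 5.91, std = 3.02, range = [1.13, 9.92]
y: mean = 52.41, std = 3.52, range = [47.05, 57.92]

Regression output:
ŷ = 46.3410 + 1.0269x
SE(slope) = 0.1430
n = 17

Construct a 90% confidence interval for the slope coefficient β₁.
The 90% CI for β₁ is (0.7762, 1.2776)

Confidence interval for the slope:

The 90% CI for β₁ is: β̂₁ ± t*(α/2, n-2) × SE(β̂₁)

Step 1: Find critical t-value
- Confidence level = 0.9
- Degrees of freedom = n - 2 = 17 - 2 = 15
- t*(α/2, 15) = 1.7531

Step 2: Calculate margin of error
Margin = 1.7531 × 0.1430 = 0.2507

Step 3: Construct interval
CI = 1.0269 ± 0.2507
CI = (0.7762, 1.2776)

Interpretation: each one-unit increase in x is associated with a change in mean y of between 0.7762 and 1.2776, with 90% confidence.
The interval does not include 0, suggesting a significant linear relationship.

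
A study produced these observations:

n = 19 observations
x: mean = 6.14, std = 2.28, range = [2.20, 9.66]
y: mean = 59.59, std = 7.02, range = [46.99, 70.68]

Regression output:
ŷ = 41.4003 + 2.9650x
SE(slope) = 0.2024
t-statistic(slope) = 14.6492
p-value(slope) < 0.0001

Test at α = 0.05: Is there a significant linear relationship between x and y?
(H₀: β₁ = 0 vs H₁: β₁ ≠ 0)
Reject H₀: p-value < 0.0001 < α = 0.05. The linear relationship is significant at the 5% level.

Hypothesis test for the slope coefficient:

H₀: β₁ = 0 (no linear relationship)
H₁: β₁ ≠ 0 (linear relationship exists)

Test statistic: t = β̂₁ / SE(β̂₁) = 2.9650 / 0.2024 = 14.6492

The p-value (<0.0001) is the probability, under H₀, of a t-statistic at least as extreme as |t| = 14.6492 (two-sided, df = n − 2 = 17).

Decision rule: reject H₀ if p-value < α.
p-value < 0.0001 < α = 0.05 → reject H₀.

At α = 0.05 the data do provide convincing evidence of a nonzero slope.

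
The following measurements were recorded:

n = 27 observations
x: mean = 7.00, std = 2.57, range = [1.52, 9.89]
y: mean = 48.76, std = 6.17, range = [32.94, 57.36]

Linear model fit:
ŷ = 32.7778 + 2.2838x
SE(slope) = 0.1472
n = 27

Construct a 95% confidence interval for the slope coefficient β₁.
The 95% CI for β₁ is (1.9806, 2.5870)

Confidence interval for the slope:

The 95% CI for β₁ is: β̂₁ ± t*(α/2, n-2) × SE(β̂₁)

Step 1: Find critical t-value
- Confidence level = 0.95
- Degrees of freedom = n - 2 = 27 - 2 = 25
- t*(α/2, 25) = 2.0595

Step 2: Calculate margin of error
Margin = 2.0595 × 0.1472 = 0.3032

Step 3: Construct interval
CI = 2.2838 ± 0.3032
CI = (1.9806, 2.5870)

Interpretation: We are 95% confident that the true slope β₁ lies between 1.9806 and 2.5870.
The interval does not include 0, suggesting a significant linear relationship.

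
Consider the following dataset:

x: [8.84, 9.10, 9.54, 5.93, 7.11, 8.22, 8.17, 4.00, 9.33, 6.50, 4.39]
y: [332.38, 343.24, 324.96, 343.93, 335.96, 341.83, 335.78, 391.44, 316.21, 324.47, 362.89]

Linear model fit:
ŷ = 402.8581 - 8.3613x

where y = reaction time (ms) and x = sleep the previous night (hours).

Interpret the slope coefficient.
An increase of one hour in sleep is associated with a 8.3613 ms decrease in predicted reaction time.

β₁ = -8.3613 is the change in predicted reaction time (ms) per additional hour of sleep.

Interpretation:
- Sleep up by 1 hour → predicted reaction time decreases by 8.3613 ms
- The effect is assumed constant over the observed range of x (linearity)

(β₀ = 402.8581 is the fitted value at x = 0 and is not part of the slope interpretation.)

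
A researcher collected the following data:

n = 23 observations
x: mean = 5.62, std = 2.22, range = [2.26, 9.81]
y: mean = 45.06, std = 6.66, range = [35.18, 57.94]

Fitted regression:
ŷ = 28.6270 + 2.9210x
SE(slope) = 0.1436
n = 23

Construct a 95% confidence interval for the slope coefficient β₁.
The 95% CI for β₁ is (2.6224, 3.2196)

Confidence interval for the slope:

The 95% CI for β₁ is: β̂₁ ± t*(α/2, n-2) × SE(β̂₁)

Step 1: Find critical t-value
- Confidence level = 0.95
- Degrees of freedom = n - 2 = 23 - 2 = 21
- t*(α/2, 21) = 2.0796

Step 2: Calculate margin of error
Margin = 2.0796 × 0.1436 = 0.2986

Step 3: Construct interval
CI = 2.9210 ± 0.2986
CI = (2.6224, 3.2196)

Interpretation: intervals built this way capture the true β₁ in 95% of repeated samples; here the plausible range for the per-unit effect of x on y is 2.6224 to 3.2196.
Since 0 is outside the interval, a two-sided test at α = 0.05 would reject H₀: β₁ = 0.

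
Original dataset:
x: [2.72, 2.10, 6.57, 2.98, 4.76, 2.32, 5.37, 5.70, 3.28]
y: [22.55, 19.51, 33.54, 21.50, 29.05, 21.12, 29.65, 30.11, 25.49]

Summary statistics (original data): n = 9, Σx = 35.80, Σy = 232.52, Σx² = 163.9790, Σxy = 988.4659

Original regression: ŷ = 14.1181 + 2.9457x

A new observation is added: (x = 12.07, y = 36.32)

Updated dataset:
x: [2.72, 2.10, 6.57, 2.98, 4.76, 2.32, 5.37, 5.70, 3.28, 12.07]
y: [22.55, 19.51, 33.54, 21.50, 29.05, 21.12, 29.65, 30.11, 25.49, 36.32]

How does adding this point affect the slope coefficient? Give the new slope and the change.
New slope β₁ = 1.7378 versus 2.9457 before: a change of -1.2079 (-41.0%).

The new point has HIGH LEVERAGE: x = 12.07 is far from the original mean x̄ = 35.80/9 ≈ 3.98 (original range [2.10, 6.57]).

Step 1: Update the sums with the new point (n goes from 9 to 10)
Σx  = 35.80 + 12.07 = 47.87
Σy  = 232.52 + 36.32 = 268.84
Σx² = 163.9790 + 12.07² = 163.9790 + 145.6849 = 309.6639
Σxy = 988.4659 + 12.07×36.32 = 988.4659 + 438.3824 = 1426.8483

Step 2: Recompute the slope with b₁ = (nΣxy − ΣxΣy) / (nΣx² − (Σx)²)
Numerator   = 10×1426.8483 − 47.87×268.84 = 14268.4830 − 12869.3708 = 1399.1122
Denominator = 10×309.6639 − 47.87² = 3096.6390 − 2291.5369 = 805.1021
b₁(new) = 1399.1122 / 805.1021 = 1.7378

(Same formula on the original sums: (9×988.4659 − 35.80×232.52) / (9×163.9790 − 35.80²) = 571.9771 / 194.1710 = 2.9457, matching the given fit.)

Step 3: Change in slope
Δβ₁ = 1.7378 − 2.9457 = -1.2079
Relative change = -1.2079 / 2.9457 × 100% = -41.0%
→ the slope decreases when the point is added.

Because the point sits below the extension of the original line at a high-leverage x, it tilts the fit down.
In practice: refit with and without it and report both if conclusions differ; check such a point for data-entry or measurement error.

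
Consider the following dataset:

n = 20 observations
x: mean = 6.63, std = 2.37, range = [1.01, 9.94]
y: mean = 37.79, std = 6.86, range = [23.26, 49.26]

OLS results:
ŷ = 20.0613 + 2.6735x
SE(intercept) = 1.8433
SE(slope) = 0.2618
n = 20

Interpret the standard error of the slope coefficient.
The slope 2.6735 is pinned down to within about ±0.2618 (one SE) by these data — relative uncertainty 9.8%, i.e. precise.

What SE measures:
- The standard error quantifies the sampling variability of the coefficient estimate
- It is the estimated standard deviation of β̂₁ across hypothetical repeated samples of the same size
- Smaller SE → more precise estimate

Relative precision:
- SE / |β̂₁| = 0.2618 / 2.6735 = 9.8%
- Rule of thumb (under 20%: precise; 20% to under 50%: moderately precise; 50% or more: imprecise) → precise

Rough 95% range (±2 SE): 2.6735 ± 0.5236 → (2.1499, 3.1971).

What drives SE(β̂₁): more residual scatter → larger SE.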